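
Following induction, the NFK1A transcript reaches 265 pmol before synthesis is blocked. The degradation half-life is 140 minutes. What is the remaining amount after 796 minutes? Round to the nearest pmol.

Number of half-lives: n = 796/140 ≈ 5.6857.
Remaining = 265 × (1/2)^5.6857 = 265 × 0.019428 ≈ 5.1484 pmol.

5 pmol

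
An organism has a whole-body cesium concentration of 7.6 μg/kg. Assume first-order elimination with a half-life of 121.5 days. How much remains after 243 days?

1.9 μg/kg

Elapsed time is 2 half-lives (243/121.5).
Each half-life halves the amount: 7.6 × (1/2)^2 = 7.6/4 = 1.9 μg/kg.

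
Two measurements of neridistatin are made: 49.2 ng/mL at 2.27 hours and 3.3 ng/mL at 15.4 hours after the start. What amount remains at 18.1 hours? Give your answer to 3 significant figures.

1.89 ng/mL

Over Δt = 15.4 − 2.27 = 13.13 hours, the level fell by a factor of 49.2/3.3 ≈ 14.909.
n = log₂(14.909) ≈ 3.8981 half-lives, so t½ = 13.13/3.8981 ≈ 3.3683 hours.
From t = 15.4 to t = 18.1: 3.3 × (1/2)^((18.1−15.4)/3.3683) ≈ 1.8933 ng/mL.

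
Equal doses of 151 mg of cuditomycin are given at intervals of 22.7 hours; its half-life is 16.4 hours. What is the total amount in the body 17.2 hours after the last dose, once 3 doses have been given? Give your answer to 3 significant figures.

112 mg

The 3 doses were given 62.6, 39.9, 17.2 hours ago.
Total = 151·(1/2)^(62.6/16.4) + 151·(1/2)^(39.9/16.4) + 151·(1/2)^(17.2/16.4)
      = 10.713 + 27.964 + 72.99 ≈ 111.67 mg.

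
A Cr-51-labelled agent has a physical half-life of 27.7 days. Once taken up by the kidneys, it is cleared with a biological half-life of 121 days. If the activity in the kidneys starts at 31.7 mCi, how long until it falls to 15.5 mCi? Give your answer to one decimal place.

23.3 days

1/t_eff = 1/t_phys + 1/t_biol = 1/27.7 + 1/121 = 0.044366 per day.
t_eff = 27.7 × 121 / (27.7 + 121) ≈ 22.54 days.
n = log₂(31.7/15.5) ≈ 1.0322; t = 1.0322 × 22.54 ≈ 23.266 days.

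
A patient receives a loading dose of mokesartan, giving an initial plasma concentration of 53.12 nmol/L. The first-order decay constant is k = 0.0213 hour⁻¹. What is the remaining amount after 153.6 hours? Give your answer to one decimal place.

t½ = ln 2 / k = 0.69315 / 0.0213 ≈ 32.542 hours.
Number of half-lives: n = 153.6/32.542 ≈ 4.72.
Remaining = 53.12 × (1/2)^4.72 = 53.12 × 0.037943 ≈ 2.0155 nmol/L.

2.0 nmol/L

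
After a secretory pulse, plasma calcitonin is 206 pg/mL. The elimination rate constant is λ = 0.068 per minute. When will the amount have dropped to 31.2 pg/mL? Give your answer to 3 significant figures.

27.8 minutes

t½ = ln 2 / λ = 0.69315 / 0.068 ≈ 10.193 minutes.
Fraction remaining = 31.2/206 ≈ 0.15146.
n = log₂(206/31.2) = ln(6.6026)/ln 2 ≈ 2.723 half-lives.
t = n × t½ = 2.723 × 10.193 ≈ 27.757 minutes.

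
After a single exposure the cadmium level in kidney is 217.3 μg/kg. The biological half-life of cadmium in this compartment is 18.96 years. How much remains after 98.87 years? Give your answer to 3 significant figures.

5.85 μg/kg

Number of half-lives: n = 98.87/18.96 ≈ 5.2147.
Remaining = 217.3 × (1/2)^5.2147 = 217.3 × 0.02693 ≈ 5.8518 μg/kg.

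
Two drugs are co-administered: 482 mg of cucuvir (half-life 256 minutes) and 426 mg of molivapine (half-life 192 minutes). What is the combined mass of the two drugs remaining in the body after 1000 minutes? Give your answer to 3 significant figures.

43.7 mg

cucuvir: 482 × (1/2)^(1000/256) = 482 × (1/2)^3.9062 ≈ 32.148 mg.
molivapine: 426 × (1/2)^(1000/192) = 426 × (1/2)^5.2083 ≈ 11.522 mg.
Total = 32.148 + 11.522 ≈ 43.67 mg.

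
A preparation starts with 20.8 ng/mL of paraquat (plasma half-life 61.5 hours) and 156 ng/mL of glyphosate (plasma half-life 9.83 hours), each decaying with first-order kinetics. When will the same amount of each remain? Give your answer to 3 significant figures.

34.0 hours

Set 20.8·(1/2)^(t/61.5) = 156·(1/2)^(t/9.83).
Taking log₂: log₂(20.8/156) = t·(1/61.5 − 1/9.83).
log₂(0.13333) = -2.9069; 1/61.5 − 1/9.83 = -0.085469.
t = -2.9069 / -0.085469 ≈ 34.011 hours.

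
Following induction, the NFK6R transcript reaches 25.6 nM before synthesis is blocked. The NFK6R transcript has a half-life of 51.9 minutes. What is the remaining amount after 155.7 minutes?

Elapsed time is 3 half-lives (155.7/51.9).
Each half-life halves the amount: 25.6 × (1/2)^3 = 25.6/8 = 3.2 nM.

3.2 nM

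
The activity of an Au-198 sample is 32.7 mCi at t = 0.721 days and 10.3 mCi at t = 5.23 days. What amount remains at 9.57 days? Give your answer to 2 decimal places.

3.39 mCi

Over Δt = 5.23 − 0.721 = 4.509 days, the level fell by a factor of 32.7/10.3 ≈ 3.1748.
n = log₂(3.1748) ≈ 1.6666 half-lives, so t½ = 4.509/1.6666 ≈ 2.7054 days.
From t = 5.23 to t = 9.57: 10.3 × (1/2)^((9.57−5.23)/2.7054) ≈ 3.3879 mCi.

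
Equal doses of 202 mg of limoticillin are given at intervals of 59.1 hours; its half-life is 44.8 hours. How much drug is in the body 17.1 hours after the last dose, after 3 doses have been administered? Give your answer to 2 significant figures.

240 mg

The 3 doses were given 135.3, 76.2, 17.1 hours ago.
Total = 202·(1/2)^(135.3/44.8) + 202·(1/2)^(76.2/44.8) + 202·(1/2)^(17.1/44.8)
      = 24.901 + 62.134 + 155.04 ≈ 242.08 mg.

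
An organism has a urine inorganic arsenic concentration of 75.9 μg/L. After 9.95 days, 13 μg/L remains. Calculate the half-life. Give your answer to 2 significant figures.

3.9 days

A/A₀ = 13/75.9 ≈ 0.17128.
n = log₂(5.8385) ≈ 2.5456 half-lives elapsed in 9.95 days.
t½ = 9.95/2.5456 ≈ 3.9087 days.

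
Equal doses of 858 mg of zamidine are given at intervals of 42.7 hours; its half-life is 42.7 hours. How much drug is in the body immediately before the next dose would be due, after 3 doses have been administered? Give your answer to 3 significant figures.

The 3 doses were given 128.1, 85.4, 42.7 hours ago.
Total = 858·(1/2)^(128.1/42.7) + 858·(1/2)^(85.4/42.7) + 858·(1/2)^(42.7/42.7)
      = 107.25 + 214.5 + 429 ≈ 750.75 mg.

751 mg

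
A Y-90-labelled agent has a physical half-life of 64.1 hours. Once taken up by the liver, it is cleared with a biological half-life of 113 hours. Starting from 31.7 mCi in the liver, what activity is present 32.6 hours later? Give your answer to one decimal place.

1/t_eff = 1/t_phys + 1/t_biol = 1/64.1 + 1/113 = 0.02445 per hour.
t_eff = 64.1 × 113 / (64.1 + 113) ≈ 40.899 hours.
Remaining = 31.7 × (1/2)^(32.6/40.899) = 31.7 × (1/2)^0.79708 ≈ 18.244 mCi.

18.2 mCi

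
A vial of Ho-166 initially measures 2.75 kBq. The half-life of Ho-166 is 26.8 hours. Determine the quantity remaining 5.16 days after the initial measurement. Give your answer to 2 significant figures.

Convert the elapsed time: 5.16 days = 123.84 hours.
Number of half-lives: n = 123.84/26.8 ≈ 4.6209.
Remaining = 2.75 × (1/2)^4.6209 = 2.75 × 0.040642 ≈ 0.11176 kBq.

0.11 kBq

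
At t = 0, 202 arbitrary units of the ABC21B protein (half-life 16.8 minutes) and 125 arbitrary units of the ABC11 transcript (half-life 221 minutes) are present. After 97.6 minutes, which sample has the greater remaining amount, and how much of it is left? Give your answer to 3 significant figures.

ABC11 transcript, 92.0 arbitrary units

ABC21B protein: 202 × (1/2)^5.8095 ≈ 3.6017 arbitrary units.
ABC11 transcript: 125 × (1/2)^0.44163 ≈ 92.038 arbitrary units.
ABC11 transcript has more remaining, at ≈ 92.038 arbitrary units.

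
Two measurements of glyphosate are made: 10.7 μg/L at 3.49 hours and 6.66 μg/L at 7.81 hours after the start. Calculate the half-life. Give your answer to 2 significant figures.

6.3 hours

Over Δt = 7.81 − 3.49 = 4.32 hours, the level fell by a factor of 10.7/6.66 ≈ 1.6066.
n = log₂(1.6066) ≈ 0.68402 half-lives, so t½ = 4.32/0.68402 ≈ 6.3156 hours.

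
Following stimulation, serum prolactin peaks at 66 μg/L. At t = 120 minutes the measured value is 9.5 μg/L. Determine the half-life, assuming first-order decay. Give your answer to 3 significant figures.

42.9 minutes

A/A₀ = 9.5/66 ≈ 0.14394.
n = log₂(6.9474) ≈ 2.7965 half-lives elapsed in 120 minutes.
t½ = 120/2.7965 ≈ 42.911 minutes.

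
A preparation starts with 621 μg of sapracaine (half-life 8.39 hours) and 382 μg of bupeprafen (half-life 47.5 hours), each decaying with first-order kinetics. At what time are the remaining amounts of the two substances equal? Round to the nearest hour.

7 hours

Set 621·(1/2)^(t/8.39) = 382·(1/2)^(t/47.5).
Taking log₂: log₂(621/382) = t·(1/8.39 − 1/47.5).
log₂(1.6257) = 0.70102; 1/8.39 − 1/47.5 = 0.098137.
t = 0.70102 / 0.098137 ≈ 7.1433 hours.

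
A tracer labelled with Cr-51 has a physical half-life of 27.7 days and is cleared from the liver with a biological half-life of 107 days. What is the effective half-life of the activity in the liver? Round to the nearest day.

22 days

1/t_eff = 1/t_phys + 1/t_biol = 1/27.7 + 1/107 = 0.045447 per day.
t_eff = 27.7 × 107 / (27.7 + 107) ≈ 22.004 days.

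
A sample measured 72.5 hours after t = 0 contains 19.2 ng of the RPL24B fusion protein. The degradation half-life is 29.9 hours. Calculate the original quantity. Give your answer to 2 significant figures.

Number of half-lives elapsed: n = 72.5/29.9 ≈ 2.4247.
A₀ = A × 2^n = 19.2 × 2^2.4247 = 19.2 × 5.3694 ≈ 103.09 ng.

100 ng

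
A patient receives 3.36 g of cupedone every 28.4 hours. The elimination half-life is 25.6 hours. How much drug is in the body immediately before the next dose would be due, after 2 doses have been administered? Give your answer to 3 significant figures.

The 2 doses were given 56.8, 28.4 hours ago.
Total = 3.36·(1/2)^(56.8/25.6) + 3.36·(1/2)^(28.4/25.6)
      = 0.72182 + 1.5573 ≈ 2.2792 g.

2.28 g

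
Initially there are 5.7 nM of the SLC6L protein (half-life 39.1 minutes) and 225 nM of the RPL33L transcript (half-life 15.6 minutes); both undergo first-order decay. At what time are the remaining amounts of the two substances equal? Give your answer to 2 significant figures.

Set 5.7·(1/2)^(t/39.1) = 225·(1/2)^(t/15.6).
Taking log₂: log₂(5.7/225) = t·(1/39.1 − 1/15.6).
log₂(0.025333) = -5.3028; 1/39.1 − 1/15.6 = -0.038527.
t = -5.3028 / -0.038527 ≈ 137.64 minutes.

140 minutes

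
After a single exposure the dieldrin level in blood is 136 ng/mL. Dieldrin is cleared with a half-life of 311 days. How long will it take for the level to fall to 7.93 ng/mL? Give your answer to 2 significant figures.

Fraction remaining = 7.93/136 ≈ 0.058309.
n = log₂(136/7.93) = ln(17.15)/ln 2 ≈ 4.1001 half-lives.
t = n × t½ = 4.1001 × 311 ≈ 1275.1 days.

1300 days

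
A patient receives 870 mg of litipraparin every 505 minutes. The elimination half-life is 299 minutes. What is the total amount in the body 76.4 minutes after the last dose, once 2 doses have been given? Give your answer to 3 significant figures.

955 mg

The 2 doses were given 581.4, 76.4 minutes ago.
Total = 870·(1/2)^(581.4/299) + 870·(1/2)^(76.4/299)
      = 226.03 + 728.79 ≈ 954.82 mg.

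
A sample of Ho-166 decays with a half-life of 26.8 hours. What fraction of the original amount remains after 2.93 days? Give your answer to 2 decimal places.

0.16

2.93 days = 70.32 hours.
n = 70.32/26.8 ≈ 2.6239 half-lives.
Fraction remaining = (1/2)^2.6239 ≈ 0.16223.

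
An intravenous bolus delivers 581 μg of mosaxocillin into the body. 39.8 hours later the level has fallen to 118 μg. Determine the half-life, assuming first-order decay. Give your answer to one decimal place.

A/A₀ = 118/581 ≈ 0.2031.
n = log₂(4.9237) ≈ 2.2998 half-lives elapsed in 39.8 hours.
t½ = 39.8/2.2998 ≈ 17.306 hours.

17.3 hours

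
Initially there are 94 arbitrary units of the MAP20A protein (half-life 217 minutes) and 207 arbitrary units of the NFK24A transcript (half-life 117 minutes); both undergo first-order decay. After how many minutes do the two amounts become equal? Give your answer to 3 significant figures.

Set 94·(1/2)^(t/217) = 207·(1/2)^(t/117).
Taking log₂: log₂(94/207) = t·(1/217 − 1/117).
log₂(0.45411) = -1.1389; 1/217 − 1/117 = -0.0039387.
t = -1.1389 / -0.0039387 ≈ 289.15 minutes.

289 minutes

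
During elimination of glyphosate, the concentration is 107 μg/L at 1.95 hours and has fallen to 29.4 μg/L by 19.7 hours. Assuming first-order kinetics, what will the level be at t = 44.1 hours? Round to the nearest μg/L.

Over Δt = 19.7 − 1.95 = 17.75 hours, the level fell by a factor of 107/29.4 ≈ 3.6395.
n = log₂(3.6395) ≈ 1.8637 half-lives, so t½ = 17.75/1.8637 ≈ 9.5239 hours.
From t = 19.7 to t = 44.1: 29.4 × (1/2)^((44.1−19.7)/9.5239) ≈ 4.9787 μg/L.

5 μg/L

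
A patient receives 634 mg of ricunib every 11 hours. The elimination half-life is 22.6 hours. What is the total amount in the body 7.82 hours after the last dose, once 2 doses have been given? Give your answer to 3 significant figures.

855 mg

The 2 doses were given 18.82, 7.82 hours ago.
Total = 634·(1/2)^(18.82/22.6) + 634·(1/2)^(7.82/22.6)
      = 355.97 + 498.8 ≈ 854.77 mg.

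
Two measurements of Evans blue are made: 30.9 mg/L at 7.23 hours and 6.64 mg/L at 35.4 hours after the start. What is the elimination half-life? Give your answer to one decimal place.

12.7 hours

Over Δt = 35.4 − 7.23 = 28.17 hours, the level fell by a factor of 30.9/6.64 ≈ 4.6536.
n = log₂(4.6536) ≈ 2.2184 half-lives, so t½ = 28.17/2.2184 ≈ 12.699 hours.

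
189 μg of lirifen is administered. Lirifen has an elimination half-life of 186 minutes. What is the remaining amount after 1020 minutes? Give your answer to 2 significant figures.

4.2 μg

Number of half-lives: n = 1020/186 ≈ 5.4839.
Remaining = 189 × (1/2)^5.4839 = 189 × 0.022346 ≈ 4.2233 μg.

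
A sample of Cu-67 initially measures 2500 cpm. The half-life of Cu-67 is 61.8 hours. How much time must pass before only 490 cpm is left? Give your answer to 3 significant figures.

145 hours

Fraction remaining = 490/2500 ≈ 0.196.
n = log₂(2500/490) = ln(5.102)/ln 2 ≈ 2.3511 half-lives.
t = n × t½ = 2.3511 × 61.8 ≈ 145.3 hours.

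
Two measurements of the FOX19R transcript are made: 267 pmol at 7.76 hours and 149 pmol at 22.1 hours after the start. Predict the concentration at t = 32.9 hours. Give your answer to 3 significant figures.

Over Δt = 22.1 − 7.76 = 14.34 hours, the level fell by a factor of 267/149 ≈ 1.7919.
n = log₂(1.7919) ≈ 0.84153 half-lives, so t½ = 14.34/0.84153 ≈ 17.04 hours.
From t = 22.1 to t = 32.9: 149 × (1/2)^((32.9−22.1)/17.04) ≈ 96.028 pmol.

96.0 pmol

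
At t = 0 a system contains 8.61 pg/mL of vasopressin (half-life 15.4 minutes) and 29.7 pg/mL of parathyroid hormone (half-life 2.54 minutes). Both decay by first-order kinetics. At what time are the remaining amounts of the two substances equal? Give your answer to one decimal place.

Set 8.61·(1/2)^(t/15.4) = 29.7·(1/2)^(t/2.54).
Taking log₂: log₂(8.61/29.7) = t·(1/15.4 − 1/2.54).
log₂(0.2899) = -1.7864; 1/15.4 − 1/2.54 = -0.32877.
t = -1.7864 / -0.32877 ≈ 5.4336 minutes.

5.4 minutes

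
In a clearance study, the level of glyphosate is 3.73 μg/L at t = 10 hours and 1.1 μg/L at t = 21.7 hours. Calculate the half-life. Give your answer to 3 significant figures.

6.64 hours

Over Δt = 21.7 − 10 = 11.7 hours, the level fell by a factor of 3.73/1.1 ≈ 3.3909.
n = log₂(3.3909) ≈ 1.7617 half-lives, so t½ = 11.7/1.7617 ≈ 6.6414 hours.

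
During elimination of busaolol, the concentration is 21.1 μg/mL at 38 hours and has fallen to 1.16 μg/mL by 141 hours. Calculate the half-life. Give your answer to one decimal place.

24.6 hours

Over Δt = 141 − 38 = 103 hours, the level fell by a factor of 21.1/1.16 ≈ 18.19.
n = log₂(18.19) ≈ 4.185 half-lives, so t½ = 103/4.185 ≈ 24.611 hours.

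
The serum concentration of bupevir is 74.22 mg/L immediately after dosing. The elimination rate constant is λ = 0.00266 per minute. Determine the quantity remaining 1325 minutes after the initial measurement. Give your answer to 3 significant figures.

t½ = ln 2 / λ = 0.69315 / 0.00266 ≈ 260.58 minutes.
Number of half-lives: n = 1325/260.58 ≈ 5.0848.
Remaining = 74.22 × (1/2)^5.0848 = 74.22 × 0.029467 ≈ 2.187 mg/L.

2.19 mg/L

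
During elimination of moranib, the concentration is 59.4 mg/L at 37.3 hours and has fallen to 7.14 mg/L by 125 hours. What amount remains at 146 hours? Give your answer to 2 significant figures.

Over Δt = 125 − 37.3 = 87.7 hours, the level fell by a factor of 59.4/7.14 ≈ 8.3193.
n = log₂(8.3193) ≈ 3.0565 half-lives, so t½ = 87.7/3.0565 ≈ 28.693 hours.
From t = 125 to t = 146: 7.14 × (1/2)^((146−125)/28.693) ≈ 4.2991 mg/L.

4.3 mg/L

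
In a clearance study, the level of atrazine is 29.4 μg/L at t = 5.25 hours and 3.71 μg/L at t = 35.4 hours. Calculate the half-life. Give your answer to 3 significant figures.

10.1 hours

Over Δt = 35.4 − 5.25 = 30.15 hours, the level fell by a factor of 29.4/3.71 ≈ 7.9245.
n = log₂(7.9245) ≈ 2.9863 half-lives, so t½ = 30.15/2.9863 ≈ 10.096 hours.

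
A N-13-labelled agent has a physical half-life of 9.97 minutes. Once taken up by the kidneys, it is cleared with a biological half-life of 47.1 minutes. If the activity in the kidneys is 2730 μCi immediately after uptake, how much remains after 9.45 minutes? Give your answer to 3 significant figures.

1230 μCi

1/t_eff = 1/t_phys + 1/t_biol = 1/9.97 + 1/47.1 = 0.12153 per minute.
t_eff = 9.97 × 47.1 / (9.97 + 47.1) ≈ 8.2283 minutes.
Remaining = 2730 × (1/2)^(9.45/8.2283) = 2730 × (1/2)^1.1485 ≈ 1231.5 μCi.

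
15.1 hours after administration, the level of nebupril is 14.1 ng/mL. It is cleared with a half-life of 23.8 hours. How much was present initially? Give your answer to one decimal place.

21.9 ng/mL

Number of half-lives elapsed: n = 15.1/23.8 ≈ 0.63445.
A₀ = A × 2^n = 14.1 × 2^0.63445 = 14.1 × 1.5523 ≈ 21.888 ng/mL.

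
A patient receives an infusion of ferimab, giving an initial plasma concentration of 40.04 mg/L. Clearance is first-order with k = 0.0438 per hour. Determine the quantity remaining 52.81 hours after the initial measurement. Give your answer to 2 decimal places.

t½ = ln 2 / k = 0.69315 / 0.0438 ≈ 15.825 hours.
Number of half-lives: n = 52.81/15.825 ≈ 3.3371.
Remaining = 40.04 × (1/2)^3.3371 = 40.04 × 0.098956 ≈ 3.9622 mg/L.

3.96 mg/L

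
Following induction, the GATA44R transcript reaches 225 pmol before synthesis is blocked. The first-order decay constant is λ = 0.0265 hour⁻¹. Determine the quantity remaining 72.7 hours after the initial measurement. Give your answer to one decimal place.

32.8 pmol

t½ = ln 2 / λ = 0.69315 / 0.0265 ≈ 26.156 hours.
Number of half-lives: n = 72.7/26.156 ≈ 2.7794.
Remaining = 225 × (1/2)^2.7794 = 225 × 0.14565 ≈ 32.771 pmol.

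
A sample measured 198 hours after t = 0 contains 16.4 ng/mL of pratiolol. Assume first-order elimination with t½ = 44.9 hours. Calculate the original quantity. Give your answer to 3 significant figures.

Number of half-lives elapsed: n = 198/44.9 ≈ 4.4098.
A₀ = A × 2^n = 16.4 × 2^4.4098 = 16.4 × 21.256 ≈ 348.6 ng/mL.

349 ng/mL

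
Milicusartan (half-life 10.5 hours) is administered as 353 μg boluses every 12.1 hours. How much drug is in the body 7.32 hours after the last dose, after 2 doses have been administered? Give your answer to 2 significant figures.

The 2 doses were given 19.42, 7.32 hours ago.
Total = 353·(1/2)^(19.42/10.5) + 353·(1/2)^(7.32/10.5)
      = 97.952 + 217.73 ≈ 315.68 μg.

320 μg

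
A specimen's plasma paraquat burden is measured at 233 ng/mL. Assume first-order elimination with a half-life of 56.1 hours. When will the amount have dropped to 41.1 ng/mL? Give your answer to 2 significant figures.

140 hours

Fraction remaining = 41.1/233 ≈ 0.17639.
n = log₂(233/41.1) = ln(5.6691)/ln 2 ≈ 2.5031 half-lives.
t = n × t½ = 2.5031 × 56.1 ≈ 140.43 hours.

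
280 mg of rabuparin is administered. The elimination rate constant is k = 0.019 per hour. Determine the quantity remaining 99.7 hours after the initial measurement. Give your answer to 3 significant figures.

42.1 mg

t½ = ln 2 / k = 0.69315 / 0.019 ≈ 36.481 hours.
Number of half-lives: n = 99.7/36.481 ≈ 2.7329.
Remaining = 280 × (1/2)^2.7329 = 280 × 0.15042 ≈ 42.119 mg.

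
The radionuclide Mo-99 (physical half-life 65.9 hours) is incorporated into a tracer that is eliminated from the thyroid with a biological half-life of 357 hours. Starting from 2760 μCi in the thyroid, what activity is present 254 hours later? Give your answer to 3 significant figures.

1/t_eff = 1/t_phys + 1/t_biol = 1/65.9 + 1/357 = 0.017976 per hour.
t_eff = 65.9 × 357 / (65.9 + 357) ≈ 55.631 hours.
Remaining = 2760 × (1/2)^(254/55.631) = 2760 × (1/2)^4.5658 ≈ 116.54 μCi.

117 μCi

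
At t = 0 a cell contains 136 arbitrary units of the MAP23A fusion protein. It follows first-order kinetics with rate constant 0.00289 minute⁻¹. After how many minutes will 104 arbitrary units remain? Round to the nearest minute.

t½ = ln 2 / λ = 0.69315 / 0.00289 ≈ 239.84 minutes.
Fraction remaining = 104/136 ≈ 0.76471.
n = log₂(136/104) = ln(1.3077)/ln 2 ≈ 0.38702 half-lives.
t = n × t½ = 0.38702 × 239.84 ≈ 92.825 minutes.

93 minutes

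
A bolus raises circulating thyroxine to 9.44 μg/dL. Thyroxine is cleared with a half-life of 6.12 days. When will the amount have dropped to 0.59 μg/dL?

24.48 days

0.59/9.44 = 1/16, so 4 half-lives have elapsed.
t = 4 × 6.12 = 24.48 days.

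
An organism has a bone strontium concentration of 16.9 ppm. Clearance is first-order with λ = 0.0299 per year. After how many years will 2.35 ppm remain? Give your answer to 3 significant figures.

t½ = ln 2 / λ = 0.69315 / 0.0299 ≈ 23.182 years.
Fraction remaining = 2.35/16.9 ≈ 0.13905.
n = log₂(16.9/2.35) = ln(7.1915)/ln 2 ≈ 2.8463 half-lives.
t = n × t½ = 2.8463 × 23.182 ≈ 65.983 years.

66.0 years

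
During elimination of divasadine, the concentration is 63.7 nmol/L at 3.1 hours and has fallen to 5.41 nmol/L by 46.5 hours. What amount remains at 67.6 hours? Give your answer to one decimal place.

1.6 nmol/L

Over Δt = 46.5 − 3.1 = 43.4 hours, the level fell by a factor of 63.7/5.41 ≈ 11.774.
n = log₂(11.774) ≈ 3.5576 half-lives, so t½ = 43.4/3.5576 ≈ 12.199 hours.
From t = 46.5 to t = 67.6: 5.41 × (1/2)^((67.6−46.5)/12.199) ≈ 1.6313 nmol/L.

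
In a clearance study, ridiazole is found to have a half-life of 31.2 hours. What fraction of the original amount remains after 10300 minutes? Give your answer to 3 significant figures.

0.0221

10300 minutes = 171.667 hours.
n = 171.667/31.2 ≈ 5.5021 half-lives.
Fraction remaining = (1/2)^5.5021 ≈ 0.022064.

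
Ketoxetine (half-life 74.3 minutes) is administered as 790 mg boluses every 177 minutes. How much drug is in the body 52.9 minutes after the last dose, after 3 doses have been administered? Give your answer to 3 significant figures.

The 3 doses were given 406.9, 229.9, 52.9 minutes ago.
Total = 790·(1/2)^(406.9/74.3) + 790·(1/2)^(229.9/74.3) + 790·(1/2)^(52.9/74.3)
      = 17.744 + 92.507 + 482.28 ≈ 592.53 mg.

593 mg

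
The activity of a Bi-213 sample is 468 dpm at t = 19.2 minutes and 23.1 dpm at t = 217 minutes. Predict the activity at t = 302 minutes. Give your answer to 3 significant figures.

Over Δt = 217 − 19.2 = 197.8 minutes, the level fell by a factor of 468/23.1 ≈ 20.26.
n = log₂(20.26) ≈ 4.3405 half-lives, so t½ = 197.8/4.3405 ≈ 45.57 minutes.
From t = 217 to t = 302: 23.1 × (1/2)^((302−217)/45.57) ≈ 6.3404 dpm.

6.34 dpm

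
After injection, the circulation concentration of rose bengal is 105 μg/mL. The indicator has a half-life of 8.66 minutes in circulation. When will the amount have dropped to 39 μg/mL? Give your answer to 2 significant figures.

Fraction remaining = 39/105 ≈ 0.37143.
n = log₂(105/39) = ln(2.6923)/ln 2 ≈ 1.4288 half-lives.
t = n × t½ = 1.4288 × 8.66 ≈ 12.374 minutes.

12 minutes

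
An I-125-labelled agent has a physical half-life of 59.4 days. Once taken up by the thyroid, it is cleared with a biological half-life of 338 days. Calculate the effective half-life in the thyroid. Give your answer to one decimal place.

50.5 days

1/t_eff = 1/t_phys + 1/t_biol = 1/59.4 + 1/338 = 0.019794 per day.
t_eff = 59.4 × 338 / (59.4 + 338) ≈ 50.521 days.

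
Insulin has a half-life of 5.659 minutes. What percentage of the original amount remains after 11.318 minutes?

25%

n = 11.318/5.659 ≈ 2 half-lives.
Fraction remaining = (1/2)^2 ≈ 0.25, i.e. 25%.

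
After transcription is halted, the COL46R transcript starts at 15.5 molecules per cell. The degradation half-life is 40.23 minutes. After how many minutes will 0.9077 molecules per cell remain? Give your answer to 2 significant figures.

160 minutes

Fraction remaining = 0.9077/15.5 ≈ 0.058561.
n = log₂(15.5/0.9077) = ln(17.076)/ln 2 ≈ 4.0939 half-lives.
t = n × t½ = 4.0939 × 40.23 ≈ 164.7 minutes.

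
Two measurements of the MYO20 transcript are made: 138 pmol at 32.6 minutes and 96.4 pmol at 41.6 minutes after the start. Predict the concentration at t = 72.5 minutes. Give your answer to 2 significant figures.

28 pmol

Over Δt = 41.6 − 32.6 = 9 minutes, the level fell by a factor of 138/96.4 ≈ 1.4315.
n = log₂(1.4315) ≈ 0.51756 half-lives, so t½ = 9/0.51756 ≈ 17.389 minutes.
From t = 41.6 to t = 72.5: 96.4 × (1/2)^((72.5−41.6)/17.389) ≈ 28.129 pmol.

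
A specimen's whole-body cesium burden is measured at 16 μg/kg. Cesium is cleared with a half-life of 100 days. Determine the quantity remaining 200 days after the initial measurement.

4 μg/kg

Elapsed time is 2 half-lives (200/100).
Each half-life halves the amount: 16 × (1/2)^2 = 16/4 = 4 μg/kg.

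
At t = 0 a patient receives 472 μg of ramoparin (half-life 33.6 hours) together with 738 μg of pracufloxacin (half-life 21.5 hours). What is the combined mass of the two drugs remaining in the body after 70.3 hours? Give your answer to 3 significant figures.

187 μg

ramoparin: 472 × (1/2)^(70.3/33.6) = 472 × (1/2)^2.0923 ≈ 110.69 μg.
pracufloxacin: 738 × (1/2)^(70.3/21.5) = 738 × (1/2)^3.2698 ≈ 76.517 μg.
Total = 110.69 + 76.517 ≈ 187.21 μg.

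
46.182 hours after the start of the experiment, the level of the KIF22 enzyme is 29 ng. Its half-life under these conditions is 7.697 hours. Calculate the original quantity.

Number of half-lives elapsed: n = 46.182/7.697 ≈ 6.
A₀ = A × 2^n = 29 × 2^6 = 29 × 64 ≈ 1856 ng.

1856 ng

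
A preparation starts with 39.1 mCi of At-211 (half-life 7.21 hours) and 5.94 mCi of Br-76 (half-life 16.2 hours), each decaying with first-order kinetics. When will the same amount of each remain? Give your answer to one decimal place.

35.3 hours

Set 39.1·(1/2)^(t/7.21) = 5.94·(1/2)^(t/16.2).
Taking log₂: log₂(39.1/5.94) = t·(1/7.21 − 1/16.2).
log₂(6.5825) = 2.7186; 1/7.21 − 1/16.2 = 0.076968.
t = 2.7186 / 0.076968 ≈ 35.322 hours.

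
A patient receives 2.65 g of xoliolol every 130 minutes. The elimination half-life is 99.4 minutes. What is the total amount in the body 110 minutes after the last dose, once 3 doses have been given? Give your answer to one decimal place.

1.9 g

The 3 doses were given 370, 240, 110 minutes ago.
Total = 2.65·(1/2)^(370/99.4) + 2.65·(1/2)^(240/99.4) + 2.65·(1/2)^(110/99.4)
      = 0.20078 + 0.49706 + 1.2306 ≈ 1.9284 g.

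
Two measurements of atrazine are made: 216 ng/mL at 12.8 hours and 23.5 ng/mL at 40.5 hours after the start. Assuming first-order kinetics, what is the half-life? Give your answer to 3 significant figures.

8.66 hours

Over Δt = 40.5 − 12.8 = 27.7 hours, the level fell by a factor of 216/23.5 ≈ 9.1915.
n = log₂(9.1915) ≈ 3.2003 half-lives, so t½ = 27.7/3.2003 ≈ 8.6554 hours.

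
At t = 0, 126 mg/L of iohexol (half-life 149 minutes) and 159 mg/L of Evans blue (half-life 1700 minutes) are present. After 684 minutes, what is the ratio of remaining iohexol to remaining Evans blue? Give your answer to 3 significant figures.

iohexol: 126 × (1/2)^(684/149) = 126 × (1/2)^4.5906 ≈ 5.2295 mg/L.
Evans blue: 159 × (1/2)^(684/1700) = 159 × (1/2)^0.40235 ≈ 120.3 mg/L.
Ratio ≈ 5.2295 / 120.3 ≈ 0.043469.

0.0435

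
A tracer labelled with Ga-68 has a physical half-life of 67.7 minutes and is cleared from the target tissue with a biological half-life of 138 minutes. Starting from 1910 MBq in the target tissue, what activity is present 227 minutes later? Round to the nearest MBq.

60 MBq

1/t_eff = 1/t_phys + 1/t_biol = 1/67.7 + 1/138 = 0.022017 per minute.
t_eff = 67.7 × 138 / (67.7 + 138) ≈ 45.419 minutes.
Remaining = 1910 × (1/2)^(227/45.419) = 1910 × (1/2)^4.998 ≈ 59.772 MBq.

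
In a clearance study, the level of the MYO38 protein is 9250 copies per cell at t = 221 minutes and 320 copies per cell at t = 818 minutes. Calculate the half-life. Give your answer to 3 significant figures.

Over Δt = 818 − 221 = 597 minutes, the level fell by a factor of 9250/320 ≈ 28.906.
n = log₂(28.906) ≈ 4.8533 half-lives, so t½ = 597/4.8533 ≈ 123.01 minutes.

123 minutes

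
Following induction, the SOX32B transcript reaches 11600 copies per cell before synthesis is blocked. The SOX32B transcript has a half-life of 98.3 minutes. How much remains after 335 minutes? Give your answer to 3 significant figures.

Number of half-lives: n = 335/98.3 ≈ 3.4079.
Remaining = 11600 × (1/2)^3.4079 = 11600 × 0.094213 ≈ 1092.9 copies per cell.

1090 copies per cell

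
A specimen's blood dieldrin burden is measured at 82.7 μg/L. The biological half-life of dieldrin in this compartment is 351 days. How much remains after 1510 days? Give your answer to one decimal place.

4.2 μg/L

Number of half-lives: n = 1510/351 ≈ 4.302.
Remaining = 82.7 × (1/2)^4.302 = 82.7 × 0.050696 ≈ 4.1925 μg/L.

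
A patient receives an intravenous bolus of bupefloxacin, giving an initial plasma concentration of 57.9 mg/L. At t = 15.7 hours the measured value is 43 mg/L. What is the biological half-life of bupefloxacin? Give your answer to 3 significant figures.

A/A₀ = 43/57.9 ≈ 0.74266.
n = log₂(1.3465) ≈ 0.42923 half-lives elapsed in 15.7 hours.
t½ = 15.7/0.42923 ≈ 36.577 hours.

36.6 hours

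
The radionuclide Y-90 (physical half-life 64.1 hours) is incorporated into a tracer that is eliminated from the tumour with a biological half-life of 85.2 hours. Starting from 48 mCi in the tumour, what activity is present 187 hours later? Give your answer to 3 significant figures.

1.39 mCi

1/t_eff = 1/t_phys + 1/t_biol = 1/64.1 + 1/85.2 = 0.027338 per hour.
t_eff = 64.1 × 85.2 / (64.1 + 85.2) ≈ 36.58 hours.
Remaining = 48 × (1/2)^(187/36.58) = 48 × (1/2)^5.1122 ≈ 1.3878 mCi.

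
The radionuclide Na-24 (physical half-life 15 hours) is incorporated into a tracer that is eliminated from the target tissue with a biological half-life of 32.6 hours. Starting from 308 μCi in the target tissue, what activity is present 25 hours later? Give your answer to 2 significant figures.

1/t_eff = 1/t_phys + 1/t_biol = 1/15 + 1/32.6 = 0.097342 per hour.
t_eff = 15 × 32.6 / (15 + 32.6) ≈ 10.273 hours.
Remaining = 308 × (1/2)^(25/10.273) = 308 × (1/2)^2.4335 ≈ 57.014 μCi.

57 μCi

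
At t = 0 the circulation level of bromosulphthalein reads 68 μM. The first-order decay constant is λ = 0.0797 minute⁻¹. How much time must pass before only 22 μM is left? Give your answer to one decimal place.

14.2 minutes

t½ = ln 2 / λ = 0.69315 / 0.0797 ≈ 8.697 minutes.
Fraction remaining = 22/68 ≈ 0.32353.
n = log₂(68/22) = ln(3.0909)/ln 2 ≈ 1.628 half-lives.
t = n × t½ = 1.628 × 8.697 ≈ 14.159 minutes.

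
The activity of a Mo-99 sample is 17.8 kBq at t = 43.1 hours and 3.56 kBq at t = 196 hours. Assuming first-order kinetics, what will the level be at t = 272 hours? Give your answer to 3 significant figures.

1.60 kBq

Over Δt = 196 − 43.1 = 152.9 hours, the level fell by a factor of 17.8/3.56 ≈ 5.
n = log₂(5) ≈ 2.3219 half-lives, so t½ = 152.9/2.3219 ≈ 65.85 hours.
From t = 196 to t = 272: 3.56 × (1/2)^((272−196)/65.85) ≈ 1.5996 kBq.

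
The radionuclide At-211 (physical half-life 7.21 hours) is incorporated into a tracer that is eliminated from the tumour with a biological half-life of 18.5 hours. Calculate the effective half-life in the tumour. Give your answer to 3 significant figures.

1/t_eff = 1/t_phys + 1/t_biol = 1/7.21 + 1/18.5 = 0.19275 per hour.
t_eff = 7.21 × 18.5 / (7.21 + 18.5) ≈ 5.1881 hours.

5.19 hours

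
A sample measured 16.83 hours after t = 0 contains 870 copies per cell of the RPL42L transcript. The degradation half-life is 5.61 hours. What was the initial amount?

Number of half-lives elapsed: n = 16.83/5.61 ≈ 3.
A₀ = A × 2^n = 870 × 2^3 = 870 × 8 ≈ 6960 copies per cell.

6960 copies per cell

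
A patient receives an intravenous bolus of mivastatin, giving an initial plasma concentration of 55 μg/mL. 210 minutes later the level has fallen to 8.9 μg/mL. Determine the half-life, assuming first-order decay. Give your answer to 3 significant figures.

79.9 minutes

A/A₀ = 8.9/55 ≈ 0.16182.
n = log₂(6.1798) ≈ 2.6276 half-lives elapsed in 210 minutes.
t½ = 210/2.6276 ≈ 79.922 minutes.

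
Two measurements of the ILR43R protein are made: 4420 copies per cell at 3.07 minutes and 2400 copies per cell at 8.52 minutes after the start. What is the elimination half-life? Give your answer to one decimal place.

6.2 minutes

Over Δt = 8.52 − 3.07 = 5.45 minutes, the level fell by a factor of 4420/2400 ≈ 1.8417.
n = log₂(1.8417) ≈ 0.88101 half-lives, so t½ = 5.45/0.88101 ≈ 6.1861 minutes.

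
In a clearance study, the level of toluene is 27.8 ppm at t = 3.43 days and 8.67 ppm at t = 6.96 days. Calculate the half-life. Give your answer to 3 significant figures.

2.10 days

Over Δt = 6.96 − 3.43 = 3.53 days, the level fell by a factor of 27.8/8.67 ≈ 3.2065.
n = log₂(3.2065) ≈ 1.681 half-lives, so t½ = 3.53/1.681 ≈ 2.1 days.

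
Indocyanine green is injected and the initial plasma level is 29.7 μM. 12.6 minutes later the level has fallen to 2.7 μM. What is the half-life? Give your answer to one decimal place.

A/A₀ = 2.7/29.7 ≈ 0.090909.
n = log₂(11) ≈ 3.4594 half-lives elapsed in 12.6 minutes.
t½ = 12.6/3.4594 ≈ 3.6422 minutes.

3.6 minutes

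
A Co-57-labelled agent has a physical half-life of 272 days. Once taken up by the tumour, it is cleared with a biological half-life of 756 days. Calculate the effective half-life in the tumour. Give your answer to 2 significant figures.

200 days

1/t_eff = 1/t_phys + 1/t_biol = 1/272 + 1/756 = 0.0049992 per day.
t_eff = 272 × 756 / (272 + 756) ≈ 200.03 days.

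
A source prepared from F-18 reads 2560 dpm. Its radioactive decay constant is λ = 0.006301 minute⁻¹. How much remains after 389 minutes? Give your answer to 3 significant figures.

221 dpm

t½ = ln 2 / λ = 0.69315 / 0.006301 ≈ 110.01 minutes.
Number of half-lives: n = 389/110.01 ≈ 3.5362.
Remaining = 2560 × (1/2)^3.5362 = 2560 × 0.0862 ≈ 220.67 dpm.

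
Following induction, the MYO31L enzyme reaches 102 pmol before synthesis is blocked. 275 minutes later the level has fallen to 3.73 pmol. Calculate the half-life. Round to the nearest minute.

A/A₀ = 3.73/102 ≈ 0.036569.
n = log₂(27.346) ≈ 4.7732 half-lives elapsed in 275 minutes.
t½ = 275/4.7732 ≈ 57.613 minutes.

58 minutes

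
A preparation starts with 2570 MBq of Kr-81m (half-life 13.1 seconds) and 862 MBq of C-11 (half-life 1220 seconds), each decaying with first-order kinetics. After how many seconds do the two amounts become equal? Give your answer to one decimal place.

20.9 seconds

Set 2570·(1/2)^(t/13.1) = 862·(1/2)^(t/1220).
Taking log₂: log₂(2570/862) = t·(1/13.1 − 1/1220).
log₂(2.9814) = 1.576; 1/13.1 − 1/1220 = 0.075516.
t = 1.576 / 0.075516 ≈ 20.87 seconds.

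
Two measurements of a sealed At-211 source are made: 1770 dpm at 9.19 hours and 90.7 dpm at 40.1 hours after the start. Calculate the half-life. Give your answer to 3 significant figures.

7.21 hours

Over Δt = 40.1 − 9.19 = 30.91 hours, the level fell by a factor of 1770/90.7 ≈ 19.515.
n = log₂(19.515) ≈ 4.2865 half-lives, so t½ = 30.91/4.2865 ≈ 7.211 hours.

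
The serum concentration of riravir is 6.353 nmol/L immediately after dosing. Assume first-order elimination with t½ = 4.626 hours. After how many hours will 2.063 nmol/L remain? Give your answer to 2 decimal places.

Fraction remaining = 2.063/6.353 ≈ 0.32473.
n = log₂(6.353/2.063) = ln(3.0795)/ln 2 ≈ 1.6227 half-lives.
t = n × t½ = 1.6227 × 4.626 ≈ 7.5066 hours.

7.51 hours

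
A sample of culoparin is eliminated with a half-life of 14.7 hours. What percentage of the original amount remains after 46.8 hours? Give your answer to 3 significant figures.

n = 46.8/14.7 ≈ 3.1837 half-lives.
Fraction remaining = (1/2)^3.1837 ≈ 0.11006, i.e. 11.006%.

11.0%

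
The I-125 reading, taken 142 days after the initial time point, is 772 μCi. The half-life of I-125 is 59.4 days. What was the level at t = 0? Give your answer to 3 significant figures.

4050 μCi

Number of half-lives elapsed: n = 142/59.4 ≈ 2.3906.
A₀ = A × 2^n = 772 × 2^2.3906 = 772 × 5.2437 ≈ 4048.1 μCi.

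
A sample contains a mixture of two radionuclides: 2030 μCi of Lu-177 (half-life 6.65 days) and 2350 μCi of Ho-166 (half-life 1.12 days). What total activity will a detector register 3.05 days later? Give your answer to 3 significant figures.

1830 μCi

Lu-177: 2030 × (1/2)^(3.05/6.65) = 2030 × (1/2)^0.45865 ≈ 1477.2 μCi.
Ho-166: 2350 × (1/2)^(3.05/1.12) = 2350 × (1/2)^2.7232 ≈ 355.88 μCi.
Total = 1477.2 + 355.88 ≈ 1833 μCi.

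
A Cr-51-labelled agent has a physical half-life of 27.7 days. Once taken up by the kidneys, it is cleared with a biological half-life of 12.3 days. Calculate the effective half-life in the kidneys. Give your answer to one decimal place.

8.5 days

1/t_eff = 1/t_phys + 1/t_biol = 1/27.7 + 1/12.3 = 0.1174 per day.
t_eff = 27.7 × 12.3 / (27.7 + 12.3) ≈ 8.5178 days.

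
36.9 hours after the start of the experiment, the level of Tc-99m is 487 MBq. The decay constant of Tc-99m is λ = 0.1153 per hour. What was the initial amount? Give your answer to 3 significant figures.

34300 MBq

t½ = ln 2 / λ = 0.69315 / 0.1153 ≈ 6.0117 hours.
Number of half-lives elapsed: n = 36.9/6.0117 ≈ 6.138.
A₀ = A × 2^n = 487 × 2^6.138 = 487 × 70.427 ≈ 34298 MBq.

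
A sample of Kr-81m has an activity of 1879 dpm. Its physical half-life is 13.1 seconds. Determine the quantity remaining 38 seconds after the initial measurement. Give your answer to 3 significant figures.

252 dpm

Number of half-lives: n = 38/13.1 ≈ 2.9008.
Remaining = 1879 × (1/2)^2.9008 = 1879 × 0.1339 ≈ 251.6 dpm.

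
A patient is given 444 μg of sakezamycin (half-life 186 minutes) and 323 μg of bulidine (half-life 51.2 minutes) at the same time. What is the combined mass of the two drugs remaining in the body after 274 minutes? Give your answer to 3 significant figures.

sakezamycin: 444 × (1/2)^(274/186) = 444 × (1/2)^1.4731 ≈ 159.93 μg.
bulidine: 323 × (1/2)^(274/51.2) = 323 × (1/2)^5.3516 ≈ 7.9108 μg.
Total = 159.93 + 7.9108 ≈ 167.84 μg.

168 μg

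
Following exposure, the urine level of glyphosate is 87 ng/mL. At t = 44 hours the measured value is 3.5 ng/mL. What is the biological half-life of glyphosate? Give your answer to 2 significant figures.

9.5 hours

A/A₀ = 3.5/87 ≈ 0.04023.
n = log₂(24.857) ≈ 4.6356 half-lives elapsed in 44 hours.
t½ = 44/4.6356 ≈ 9.4918 hours.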